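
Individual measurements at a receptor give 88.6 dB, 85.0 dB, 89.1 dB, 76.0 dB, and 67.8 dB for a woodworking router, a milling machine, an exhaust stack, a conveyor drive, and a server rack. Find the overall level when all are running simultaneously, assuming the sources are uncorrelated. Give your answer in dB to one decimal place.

Incoherent sources combine by intensity addition: L_total = 10·log₁₀(Σ 10^(L_i/10)).
Σ 10^(L/10) = 10^(88.6/10) + 10^(85.0/10) + 10^(89.1/10) + 10^(76.0/10) + 10^(67.8/10) = 1.899e+09.
L_total = 10·log₁₀(1.899e+09) = 92.79 dB.

92.8 dB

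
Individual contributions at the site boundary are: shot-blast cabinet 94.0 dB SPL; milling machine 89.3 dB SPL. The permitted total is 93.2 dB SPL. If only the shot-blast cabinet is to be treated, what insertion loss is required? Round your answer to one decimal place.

Fixed contribution from the other source: Σ 10^(L/10) = 10^(89.3/10) = 8.511e+08 (89.30 dB SPL).
The limit corresponds to 10^(93.2/10) = 2.089e+09; subtracting the fixed part leaves 1.238e+09 for the shot-blast cabinet, i.e. 90.93 dB SPL.
So the shot-blast cabinet must be reduced from 94.0 to 90.93 dB SPL: IL = 3.07 dB.

3.1 dB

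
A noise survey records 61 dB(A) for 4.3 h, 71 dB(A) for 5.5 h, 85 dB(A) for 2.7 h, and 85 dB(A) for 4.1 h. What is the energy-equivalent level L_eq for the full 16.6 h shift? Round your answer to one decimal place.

81.3 dB(A)

The energy average is taken in the linear domain: L_eq = 10·log₁₀[(Σ tᵢ·10^(Lᵢ/10))/T], T = 16.6 h.
Σ tᵢ·10^(Lᵢ/10) = 4.3·10^(61/10) + 5.5·10^(71/10) + 2.7·10^(85/10) + 4.1·10^(85/10) = 2.225e+09.
L_eq = 10·log₁₀(2.225e+09/16.6) = 81.27 dB(A).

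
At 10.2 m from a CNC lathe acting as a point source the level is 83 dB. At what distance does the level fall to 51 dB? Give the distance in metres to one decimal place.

406.1 m

The 32.0 dB drop corresponds to a distance ratio of 10^(32.0/20) for a point source.
r₂ = 10.2·10^((83−51)/20) = 10.2·10^(32.0/20) = 406.07 m.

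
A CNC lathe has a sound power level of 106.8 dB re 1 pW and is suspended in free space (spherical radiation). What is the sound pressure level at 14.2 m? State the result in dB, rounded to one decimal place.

L_p = L_w − 10·log₁₀(4π·r²) with r = 14.2 m.
4π·r² = 2534 m², 10·log₁₀ of that is 34.038 dB.
L_p = 106.8 − 34.038 = 72.76 dB.

72.8 dB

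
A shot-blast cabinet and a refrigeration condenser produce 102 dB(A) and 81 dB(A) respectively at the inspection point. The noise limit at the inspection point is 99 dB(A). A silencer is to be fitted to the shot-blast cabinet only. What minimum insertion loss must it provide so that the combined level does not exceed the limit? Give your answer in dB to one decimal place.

3.1 dB

Fixed contribution from the other source: Σ 10^(L/10) = 10^(81/10) = 1.259e+08 (81.00 dB(A)).
The limit corresponds to 10^(99/10) = 7.943e+09; subtracting the fixed part leaves 7.817e+09 for the shot-blast cabinet, i.e. 98.93 dB(A).
So the shot-blast cabinet must be reduced from 102 to 98.93 dB(A): IL = 3.07 dB.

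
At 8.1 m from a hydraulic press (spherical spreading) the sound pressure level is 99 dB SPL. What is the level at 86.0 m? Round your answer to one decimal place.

For a point source, L₂ = L₁ − 20·log₁₀(r₂/r₁).
L₂ = 99 − 20·log₁₀(86.0/8.1) = 99 − 20.520 = 78.48 dB SPL.

78.5 dB SPL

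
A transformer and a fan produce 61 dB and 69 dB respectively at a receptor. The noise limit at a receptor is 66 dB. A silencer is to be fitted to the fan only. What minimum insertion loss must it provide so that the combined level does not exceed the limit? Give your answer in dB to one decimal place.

4.7 dB

The untreated sources together contribute 10^(61/10) = 1.259e+06, i.e. 61.00 dB.
The limit corresponds to 10^(66/10) = 3.981e+06; subtracting the fixed part leaves 2.722e+06 for the fan, i.e. 64.35 dB.
Required insertion loss = 69 − 64.35 = 4.65 dB.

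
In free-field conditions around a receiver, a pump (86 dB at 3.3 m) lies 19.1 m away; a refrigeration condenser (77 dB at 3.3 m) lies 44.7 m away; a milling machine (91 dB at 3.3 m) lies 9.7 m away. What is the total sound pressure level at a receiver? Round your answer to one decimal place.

First find each source's level at the receiver (point-source: −20·log₁₀(r/r_ref)), then combine on an intensity basis.
pump: 86 − 20·log₁₀(19.1/3.3) = 86 − 15.25 = 70.75 dB.
refrigeration condenser: 77 − 20·log₁₀(44.7/3.3) = 77 − 22.64 = 54.36 dB.
milling machine: 91 − 20·log₁₀(9.7/3.3) = 91 − 9.37 = 81.63 dB.
Σ 10^(L/10) = 1.579e+08 → L_total = 10·log₁₀(1.579e+08) = 81.98 dB.

82.0 dB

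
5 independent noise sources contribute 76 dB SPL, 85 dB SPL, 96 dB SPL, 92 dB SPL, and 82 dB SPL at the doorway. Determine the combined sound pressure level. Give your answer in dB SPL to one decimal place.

Incoherent sources combine by intensity addition: L_total = 10·log₁₀(Σ 10^(L_i/10)).
Σ 10^(L/10) = 10^(76/10) + 10^(85/10) + 10^(96/10) + 10^(92/10) + 10^(82/10) = 6.080e+09.
L_total = 10·log₁₀(6.080e+09) = 97.84 dB SPL.

97.8 dB SPL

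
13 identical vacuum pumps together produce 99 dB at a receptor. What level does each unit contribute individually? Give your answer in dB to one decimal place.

13 equal contributions raise the level by 10·log₁₀ 13 = 11.139 dB, so each unit alone gives 99 − 11.139.

87.9 dB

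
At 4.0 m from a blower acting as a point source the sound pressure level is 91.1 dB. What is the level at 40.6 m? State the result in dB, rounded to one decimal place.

Point-source attenuation: ΔL = 20·log₁₀(r₂/r₁) = 20·log₁₀(40.6/4.0) = 20.129 dB.
L₂ = 91.1 − 20·log₁₀(40.6/4.0) = 91.1 − 20.129 = 70.97 dB.

71.0 dB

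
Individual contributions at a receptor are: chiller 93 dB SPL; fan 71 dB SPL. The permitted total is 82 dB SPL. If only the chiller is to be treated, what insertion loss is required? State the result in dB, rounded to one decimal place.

11.4 dB

Everything except the chiller sums to 10^(71/10) = 1.259e+07 in linear terms, 71.00 dB SPL.
The limit corresponds to 10^(82/10) = 1.585e+08; subtracting the fixed part leaves 1.459e+08 for the chiller, i.e. 81.64 dB SPL.
So the chiller must be reduced from 93 to 81.64 dB SPL: IL = 11.36 dB.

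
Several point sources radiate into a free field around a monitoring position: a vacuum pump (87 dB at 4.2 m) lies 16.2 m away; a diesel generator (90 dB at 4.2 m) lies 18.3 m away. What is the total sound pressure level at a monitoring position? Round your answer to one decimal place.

Propagate each source to the receiver with L = L_ref − 20·log₁₀(r/r_ref), then add intensities.
vacuum pump: 87 − 20·log₁₀(16.2/4.2) = 87 − 11.73 = 75.27 dB.
diesel generator: 90 − 20·log₁₀(18.3/4.2) = 90 − 12.78 = 77.22 dB.
Σ 10^(L/10) = 8.636e+07 → L_total = 10·log₁₀(8.636e+07) = 79.36 dB.

79.4 dB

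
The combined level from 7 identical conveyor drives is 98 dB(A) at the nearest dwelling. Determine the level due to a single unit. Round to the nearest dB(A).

Dividing the total intensity by 7 lowers the level by 10·log₁₀ 7 = 8.451 dB: L₁ = 98 − 8.451.

90 dB(A)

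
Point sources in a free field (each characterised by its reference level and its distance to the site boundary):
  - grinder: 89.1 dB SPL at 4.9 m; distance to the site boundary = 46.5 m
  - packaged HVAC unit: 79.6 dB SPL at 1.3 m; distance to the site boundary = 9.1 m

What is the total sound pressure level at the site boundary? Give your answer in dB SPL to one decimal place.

70.4 dB SPL

First find each source's level at the receiver (point-source: −20·log₁₀(r/r_ref)), then combine on an intensity basis.
grinder: 89.1 − 20·log₁₀(46.5/4.9) = 89.1 − 19.55 = 69.55 dB SPL.
packaged HVAC unit: 79.6 − 20·log₁₀(9.1/1.3) = 79.6 − 16.90 = 62.70 dB SPL.
Σ 10^(L/10) = 1.089e+07 → L_total = 10·log₁₀(1.089e+07) = 70.37 dB SPL.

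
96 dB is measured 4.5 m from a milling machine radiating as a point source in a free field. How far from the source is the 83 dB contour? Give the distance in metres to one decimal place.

For a point source L₁ − L₂ = 20·log₁₀(r₂/r₁), so r₂ = r₁·10^((L₁−L₂)/20).
r₂ = 4.5·10^((96−83)/20) = 4.5·10^(13.0/20) = 20.10 m.

20.1 m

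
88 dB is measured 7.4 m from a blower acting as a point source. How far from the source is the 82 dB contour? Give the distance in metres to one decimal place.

Point-source spreading drops the level by 20·log₁₀(r₂/r₁); inverting, r₂/r₁ = 10^(ΔL/20).
r₂ = 7.4·10^((88−82)/20) = 7.4·10^(6.0/20) = 14.76 m.

14.8 m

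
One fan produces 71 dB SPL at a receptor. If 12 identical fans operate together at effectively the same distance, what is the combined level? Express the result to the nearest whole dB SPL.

82 dB SPL

With 12 equal, uncorrelated contributions the intensity is 12× that of one unit, giving a rise of 10·log₁₀ 12.
L_total = 71 + 10·log₁₀(12) = 71 + 10.792 = 81.79 dB SPL.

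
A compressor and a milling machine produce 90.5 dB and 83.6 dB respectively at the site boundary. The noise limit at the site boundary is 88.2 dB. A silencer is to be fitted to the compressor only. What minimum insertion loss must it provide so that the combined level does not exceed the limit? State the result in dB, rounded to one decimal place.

4.1 dB

Fixed contribution from the other source: Σ 10^(L/10) = 10^(83.6/10) = 2.291e+08 (83.60 dB).
To meet 88.2 dB overall, the treated compressor may contribute at most 10^(88.2/10) − 2.291e+08 = 4.316e+08, i.e. 86.35 dB.
Required insertion loss = 90.5 − 86.35 = 4.15 dB.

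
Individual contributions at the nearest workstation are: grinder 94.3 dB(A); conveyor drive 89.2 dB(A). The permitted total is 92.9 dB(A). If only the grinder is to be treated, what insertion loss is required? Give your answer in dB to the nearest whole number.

Everything except the grinder sums to 10^(89.2/10) = 8.318e+08 in linear terms, 89.20 dB(A).
The limit corresponds to 10^(92.9/10) = 1.950e+09; subtracting the fixed part leaves 1.118e+09 for the grinder, i.e. 90.48 dB(A).
So the grinder must be reduced from 94.3 to 90.48 dB(A): IL = 3.82 dB.

4 dB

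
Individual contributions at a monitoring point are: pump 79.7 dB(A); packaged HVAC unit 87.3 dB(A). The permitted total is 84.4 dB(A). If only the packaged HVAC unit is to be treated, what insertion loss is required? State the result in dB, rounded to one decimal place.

Everything except the packaged HVAC unit sums to 10^(79.7/10) = 9.333e+07 in linear terms, 79.70 dB(A).
To meet 84.4 dB(A) overall, the treated packaged HVAC unit may contribute at most 10^(84.4/10) − 9.333e+07 = 1.821e+08, i.e. 82.60 dB(A).
So the packaged HVAC unit must be reduced from 87.3 to 82.60 dB(A): IL = 4.70 dB.

4.7 dB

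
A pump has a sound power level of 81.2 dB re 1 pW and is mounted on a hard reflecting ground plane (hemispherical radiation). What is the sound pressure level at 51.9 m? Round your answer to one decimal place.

38.9 dB

The power spreads over a hemisphere of area 2π·r², so L_p = L_w − 10·log₁₀(2π·r²).
2π·r² = 1.692e+04 m², 10·log₁₀ of that is 42.285 dB.
L_p = 81.2 − 42.285 = 38.91 dB.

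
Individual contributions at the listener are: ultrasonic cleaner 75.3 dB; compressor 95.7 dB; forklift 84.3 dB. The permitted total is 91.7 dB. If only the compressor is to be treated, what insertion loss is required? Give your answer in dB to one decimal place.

5.0 dB

Everything except the compressor sums to 10^(75.3/10) + 10^(84.3/10) = 3.030e+08 in linear terms, 84.81 dB.
To meet 91.7 dB overall, the treated compressor may contribute at most 10^(91.7/10) − 3.030e+08 = 1.176e+09, i.e. 90.70 dB.
So the compressor must be reduced from 95.7 to 90.70 dB: IL = 5.00 dB.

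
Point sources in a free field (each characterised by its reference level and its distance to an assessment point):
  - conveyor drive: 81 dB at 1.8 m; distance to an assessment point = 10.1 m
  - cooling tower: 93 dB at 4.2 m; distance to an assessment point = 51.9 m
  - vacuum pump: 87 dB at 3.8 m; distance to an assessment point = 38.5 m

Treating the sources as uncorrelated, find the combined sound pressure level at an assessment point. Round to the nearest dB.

Apply inverse-square spreading to bring every level to the receiver, then sum 10^(L/10).
conveyor drive: 81 − 20·log₁₀(10.1/1.8) = 81 − 14.98 = 66.02 dB.
cooling tower: 93 − 20·log₁₀(51.9/4.2) = 93 − 21.84 = 71.16 dB.
vacuum pump: 87 − 20·log₁₀(38.5/3.8) = 87 − 20.11 = 66.89 dB.
Σ 10^(L/10) = 2.195e+07 → L_total = 10·log₁₀(2.195e+07) = 73.41 dB.

73 dB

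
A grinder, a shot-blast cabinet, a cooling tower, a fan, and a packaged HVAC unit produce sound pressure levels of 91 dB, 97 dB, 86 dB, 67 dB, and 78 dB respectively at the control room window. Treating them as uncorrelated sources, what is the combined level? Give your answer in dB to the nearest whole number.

98 dB

Incoherent sources combine by intensity addition: L_total = 10·log₁₀(Σ 10^(L_i/10)).
Σ 10^(L/10) = 10^(91/10) + 10^(97/10) + 10^(86/10) + 10^(67/10) + 10^(78/10) = 6.737e+09.
L_total = 10·log₁₀(6.737e+09) = 98.28 dB.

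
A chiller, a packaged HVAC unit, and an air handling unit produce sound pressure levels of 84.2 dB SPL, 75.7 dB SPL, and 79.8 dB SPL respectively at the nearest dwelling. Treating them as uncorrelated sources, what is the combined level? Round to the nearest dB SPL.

For uncorrelated sources the intensities add, so convert each level to linear form, sum, and take 10·log₁₀ of the total.
Σ 10^(L/10) = 10^(84.2/10) + 10^(75.7/10) + 10^(79.8/10) = 3.957e+08.
L_total = 10·log₁₀(3.957e+08) = 85.97 dB SPL.

86 dB SPL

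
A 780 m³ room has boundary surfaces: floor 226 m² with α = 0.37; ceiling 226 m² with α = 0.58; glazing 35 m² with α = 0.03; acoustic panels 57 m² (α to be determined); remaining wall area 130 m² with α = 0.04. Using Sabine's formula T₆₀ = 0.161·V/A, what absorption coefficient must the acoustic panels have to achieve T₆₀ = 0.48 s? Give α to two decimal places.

A = 0.161·V/T₆₀ = 0.161·780/0.48 = 261.62 m² sabins.
Absorption from the other surfaces = 226·0.37 + 226·0.58 + 35·0.03 + 130·0.04 = 220.95 m², so the acoustic panels must supply 40.68 m² over 57 m².
α = 40.68/57 = 0.714.

0.71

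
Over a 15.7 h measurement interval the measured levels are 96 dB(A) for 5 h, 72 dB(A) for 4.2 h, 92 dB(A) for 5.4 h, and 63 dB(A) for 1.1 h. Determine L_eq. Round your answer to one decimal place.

L_eq = 10·log₁₀[(1/T)·Σ tᵢ·10^(Lᵢ/10)] with T = 15.7 h.
Σ tᵢ·10^(Lᵢ/10) = 5·10^(96/10) + 4.2·10^(72/10) + 5.4·10^(92/10) + 1.1·10^(63/10) = 2.853e+10.
L_eq = 10·log₁₀(2.853e+10/15.7) = 92.59 dB(A).

92.6 dB(A)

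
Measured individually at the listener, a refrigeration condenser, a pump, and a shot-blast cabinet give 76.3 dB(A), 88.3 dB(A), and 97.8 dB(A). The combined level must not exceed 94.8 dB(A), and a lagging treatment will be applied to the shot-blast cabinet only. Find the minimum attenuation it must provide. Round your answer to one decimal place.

Everything except the shot-blast cabinet sums to 10^(76.3/10) + 10^(88.3/10) = 7.187e+08 in linear terms, 88.57 dB(A).
To meet 94.8 dB(A) overall, the treated shot-blast cabinet may contribute at most 10^(94.8/10) − 7.187e+08 = 2.301e+09, i.e. 93.62 dB(A).
So the shot-blast cabinet must be reduced from 97.8 to 93.62 dB(A): IL = 4.18 dB.

4.2 dB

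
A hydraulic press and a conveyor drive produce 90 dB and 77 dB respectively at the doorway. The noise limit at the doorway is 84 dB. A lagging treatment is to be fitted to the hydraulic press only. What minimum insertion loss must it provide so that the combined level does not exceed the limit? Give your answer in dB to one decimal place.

The untreated sources together contribute 10^(77/10) = 5.012e+07, i.e. 77.00 dB.
The limit corresponds to 10^(84/10) = 2.512e+08; subtracting the fixed part leaves 2.011e+08 for the hydraulic press, i.e. 83.03 dB.
Required insertion loss = 90 − 83.03 = 6.97 dB.

7.0 dB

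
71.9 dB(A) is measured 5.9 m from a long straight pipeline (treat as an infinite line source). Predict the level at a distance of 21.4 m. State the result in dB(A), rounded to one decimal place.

Cylindrical spreading from a line source gives a 10·log₁₀(r₂/r₁) drop.
L₂ = 71.9 − 10·log₁₀(21.4/5.9) = 71.9 − 5.596 = 66.30 dB(A).

66.3 dB(A)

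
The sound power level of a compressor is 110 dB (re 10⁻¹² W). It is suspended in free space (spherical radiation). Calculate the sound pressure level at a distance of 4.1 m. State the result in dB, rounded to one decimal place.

Free-field spherical radiation: L_p = L_w − 10·log₁₀(4π·r²), r = 4.1 m.
4π·r² = 211.2 m², 10·log₁₀ of that is 23.248 dB.
L_p = 110 − 23.248 = 86.75 dB.

86.8 dB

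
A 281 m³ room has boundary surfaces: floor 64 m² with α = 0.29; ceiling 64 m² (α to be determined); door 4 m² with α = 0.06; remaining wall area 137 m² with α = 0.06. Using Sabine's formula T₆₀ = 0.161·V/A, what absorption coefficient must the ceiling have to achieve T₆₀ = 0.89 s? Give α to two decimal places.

From T₆₀ = 0.161·V/A, the target T₆₀ = 0.89 s needs A = 0.161·281/0.89 = 50.83 m².
Absorption from the other surfaces = 64·0.29 + 4·0.06 + 137·0.06 = 27.02 m², so the ceiling must supply 23.81 m² over 64 m².
α = 23.81/64 = 0.372.

0.37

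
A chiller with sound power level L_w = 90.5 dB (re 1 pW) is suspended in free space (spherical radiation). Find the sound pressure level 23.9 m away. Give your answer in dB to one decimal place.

Free-field spherical radiation: L_p = L_w − 10·log₁₀(4π·r²), r = 23.9 m.
4π·r² = 7178 m², 10·log₁₀ of that is 38.560 dB.
L_p = 90.5 − 38.560 = 51.94 dB.

51.9 dB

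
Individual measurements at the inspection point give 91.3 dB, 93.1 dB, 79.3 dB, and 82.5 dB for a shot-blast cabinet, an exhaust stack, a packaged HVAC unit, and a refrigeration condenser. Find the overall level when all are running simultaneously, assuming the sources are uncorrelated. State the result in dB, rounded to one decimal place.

For uncorrelated sources the intensities add, so convert each level to linear form, sum, and take 10·log₁₀ of the total.
Σ 10^(L/10) = 10^(91.3/10) + 10^(93.1/10) + 10^(79.3/10) + 10^(82.5/10) = 3.654e+09.
L_total = 10·log₁₀(3.654e+09) = 95.63 dB.

95.6 dB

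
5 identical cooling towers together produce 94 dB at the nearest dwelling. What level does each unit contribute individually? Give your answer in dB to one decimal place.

87.0 dB

Dividing the total intensity by 5 lowers the level by 10·log₁₀ 5 = 6.990 dB: L₁ = 94 − 6.990.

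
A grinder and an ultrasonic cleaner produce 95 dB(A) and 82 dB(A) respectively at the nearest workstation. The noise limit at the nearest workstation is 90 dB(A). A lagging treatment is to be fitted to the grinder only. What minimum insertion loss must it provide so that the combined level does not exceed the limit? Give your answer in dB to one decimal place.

5.7 dB

Everything except the grinder sums to 10^(82/10) = 1.585e+08 in linear terms, 82.00 dB(A).
To meet 90 dB(A) overall, the treated grinder may contribute at most 10^(90/10) − 1.585e+08 = 8.415e+08, i.e. 89.25 dB(A).
Required insertion loss = 95 − 89.25 = 5.75 dB.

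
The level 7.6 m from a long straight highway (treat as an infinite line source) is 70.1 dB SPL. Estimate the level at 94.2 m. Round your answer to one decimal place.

59.2 dB SPL

Cylindrical spreading from a line source gives a 10·log₁₀(r₂/r₁) drop.
L₂ = 70.1 − 10·log₁₀(94.2/7.6) = 70.1 − 10.932 = 59.17 dB SPL.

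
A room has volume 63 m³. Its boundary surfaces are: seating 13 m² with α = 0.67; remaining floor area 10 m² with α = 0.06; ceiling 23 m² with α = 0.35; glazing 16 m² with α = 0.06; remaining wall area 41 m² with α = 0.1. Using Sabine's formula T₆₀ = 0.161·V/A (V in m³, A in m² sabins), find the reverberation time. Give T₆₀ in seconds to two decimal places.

0.45 s

A = Σ Sᵢαᵢ = 13·0.67 + 10·0.06 + 23·0.35 + 16·0.06 + 41·0.1 = 22.42 m².
T₆₀ = 0.161·V/A = 0.161·63/22.42 = 0.452 s.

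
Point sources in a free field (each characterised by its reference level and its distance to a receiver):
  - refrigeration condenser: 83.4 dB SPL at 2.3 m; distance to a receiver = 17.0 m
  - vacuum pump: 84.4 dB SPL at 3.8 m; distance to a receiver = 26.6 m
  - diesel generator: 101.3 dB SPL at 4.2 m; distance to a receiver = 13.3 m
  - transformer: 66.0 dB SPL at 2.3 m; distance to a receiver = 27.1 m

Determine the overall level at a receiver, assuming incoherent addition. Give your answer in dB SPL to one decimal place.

91.3 dB SPL

Propagate each source to the receiver with L = L_ref − 20·log₁₀(r/r_ref), then add intensities.
refrigeration condenser: 83.4 − 20·log₁₀(17.0/2.3) = 83.4 − 17.37 = 66.03 dB SPL.
vacuum pump: 84.4 − 20·log₁₀(26.6/3.8) = 84.4 − 16.90 = 67.50 dB SPL.
diesel generator: 101.3 − 20·log₁₀(13.3/4.2) = 101.3 − 10.01 = 91.29 dB SPL.
transformer: 66.0 − 20·log₁₀(27.1/2.3) = 66.0 − 21.42 = 44.58 dB SPL.
Σ 10^(L/10) = 1.355e+09 → L_total = 10·log₁₀(1.355e+09) = 91.32 dB SPL.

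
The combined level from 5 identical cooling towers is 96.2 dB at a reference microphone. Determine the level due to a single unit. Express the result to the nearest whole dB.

Dividing the total intensity by 5 lowers the level by 10·log₁₀ 5 = 6.990 dB: L₁ = 96.2 − 6.990.

89 dB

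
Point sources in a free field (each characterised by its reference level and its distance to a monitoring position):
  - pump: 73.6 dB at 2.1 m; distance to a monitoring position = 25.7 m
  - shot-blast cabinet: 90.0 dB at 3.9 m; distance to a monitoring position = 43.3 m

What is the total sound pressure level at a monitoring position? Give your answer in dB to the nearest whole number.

69 dB

Propagate each source to the receiver with L = L_ref − 20·log₁₀(r/r_ref), then add intensities.
pump: 73.6 − 20·log₁₀(25.7/2.1) = 73.6 − 21.75 = 51.85 dB.
shot-blast cabinet: 90.0 − 20·log₁₀(43.3/3.9) = 90.0 − 20.91 = 69.09 dB.
Σ 10^(L/10) = 8.265e+06 → L_total = 10·log₁₀(8.265e+06) = 69.17 dB.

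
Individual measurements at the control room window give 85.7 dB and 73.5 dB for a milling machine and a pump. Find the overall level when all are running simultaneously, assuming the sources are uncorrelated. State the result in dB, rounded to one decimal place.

For uncorrelated sources the intensities add, so convert each level to linear form, sum, and take 10·log₁₀ of the total.
Σ 10^(L/10) = 10^(85.7/10) + 10^(73.5/10) = 3.939e+08.
L_total = 10·log₁₀(3.939e+08) = 85.95 dB.

86.0 dB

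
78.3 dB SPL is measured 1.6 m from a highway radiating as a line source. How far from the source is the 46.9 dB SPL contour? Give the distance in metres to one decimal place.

Line-source spreading drops the level by 10·log₁₀(r₂/r₁); inverting, r₂/r₁ = 10^(ΔL/10).
r₂ = 1.6·10^((78.3−46.9)/10) = 1.6·10^(31.4/10) = 2208.61 m.

2208.6 m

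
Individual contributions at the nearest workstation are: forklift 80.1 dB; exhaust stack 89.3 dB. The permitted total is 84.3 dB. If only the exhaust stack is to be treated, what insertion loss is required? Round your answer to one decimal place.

7.1 dB

The untreated sources together contribute 10^(80.1/10) = 1.023e+08, i.e. 80.10 dB.
The limit corresponds to 10^(84.3/10) = 2.692e+08; subtracting the fixed part leaves 1.668e+08 for the exhaust stack, i.e. 82.22 dB.
Required insertion loss = 89.3 − 82.22 = 7.08 dB.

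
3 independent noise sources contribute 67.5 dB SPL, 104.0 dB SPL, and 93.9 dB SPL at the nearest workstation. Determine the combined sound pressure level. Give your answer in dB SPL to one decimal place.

Incoherent sources combine by intensity addition: L_total = 10·log₁₀(Σ 10^(L_i/10)).
Σ 10^(L/10) = 10^(67.5/10) + 10^(104.0/10) + 10^(93.9/10) = 2.758e+10.
L_total = 10·log₁₀(2.758e+10) = 104.41 dB SPL.

104.4 dB SPL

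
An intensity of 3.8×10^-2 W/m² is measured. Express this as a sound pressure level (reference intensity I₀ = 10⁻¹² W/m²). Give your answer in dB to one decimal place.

I/I₀ = 3.8×10^-2/10⁻¹² = 3.8×10^10, and L = 10·log₁₀(I/I₀).
L = 10·(0.5798 + 10) = 105.80 dB.

105.8 dB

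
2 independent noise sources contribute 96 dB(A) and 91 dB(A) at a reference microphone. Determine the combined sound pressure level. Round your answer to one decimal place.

97.2 dB(A)

For uncorrelated sources the intensities add, so convert each level to linear form, sum, and take 10·log₁₀ of the total.
Σ 10^(L/10) = 10^(96/10) + 10^(91/10) = 5.240e+09.
L_total = 10·log₁₀(5.240e+09) = 97.19 dB(A).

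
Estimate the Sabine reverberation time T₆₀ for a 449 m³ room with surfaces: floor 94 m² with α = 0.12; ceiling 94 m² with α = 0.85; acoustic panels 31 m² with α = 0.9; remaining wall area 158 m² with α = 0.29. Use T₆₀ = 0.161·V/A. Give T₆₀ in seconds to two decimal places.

0.44 s

Total absorption A = 94·0.12 + 94·0.85 + 31·0.9 + 158·0.29 = 164.90 m² sabins.
T₆₀ = 0.161 × 449 / 164.90 = 0.438 s.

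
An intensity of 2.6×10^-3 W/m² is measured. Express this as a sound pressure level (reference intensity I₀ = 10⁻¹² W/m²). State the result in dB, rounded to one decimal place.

94.1 dB

L = 10·log₁₀(I/I₀) = 10·log₁₀(2.6×10^-3/10⁻¹²) = 10·log₁₀(2.6×10^9).
L = 10·(0.4150 + 9) = 94.15 dB.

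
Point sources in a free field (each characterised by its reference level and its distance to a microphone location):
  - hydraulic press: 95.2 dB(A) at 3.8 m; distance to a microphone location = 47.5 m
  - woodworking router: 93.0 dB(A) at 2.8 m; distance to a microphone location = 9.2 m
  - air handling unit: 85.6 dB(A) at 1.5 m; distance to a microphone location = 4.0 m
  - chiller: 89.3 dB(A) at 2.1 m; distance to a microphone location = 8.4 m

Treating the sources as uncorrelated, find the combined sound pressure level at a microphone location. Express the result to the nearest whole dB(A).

85 dB(A)

Apply inverse-square spreading to bring every level to the receiver, then sum 10^(L/10).
hydraulic press: 95.2 − 20·log₁₀(47.5/3.8) = 95.2 − 21.94 = 73.26 dB(A).
woodworking router: 93.0 − 20·log₁₀(9.2/2.8) = 93.0 − 10.33 = 82.67 dB(A).
air handling unit: 85.6 − 20·log₁₀(4.0/1.5) = 85.6 − 8.52 = 77.08 dB(A).
chiller: 89.3 − 20·log₁₀(8.4/2.1) = 89.3 − 12.04 = 77.26 dB(A).
Σ 10^(L/10) = 3.103e+08 → L_total = 10·log₁₀(3.103e+08) = 84.92 dB(A).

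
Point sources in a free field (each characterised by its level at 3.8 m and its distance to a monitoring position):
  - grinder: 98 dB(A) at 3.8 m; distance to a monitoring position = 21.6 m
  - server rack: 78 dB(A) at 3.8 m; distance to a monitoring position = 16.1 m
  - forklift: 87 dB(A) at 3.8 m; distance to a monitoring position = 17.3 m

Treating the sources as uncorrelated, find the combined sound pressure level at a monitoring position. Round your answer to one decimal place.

First find each source's level at the receiver (point-source: −20·log₁₀(r/r_ref)), then combine on an intensity basis.
grinder: 98 − 20·log₁₀(21.6/3.8) = 98 − 15.09 = 82.91 dB(A).
server rack: 78 − 20·log₁₀(16.1/3.8) = 78 − 12.54 = 65.46 dB(A).
forklift: 87 − 20·log₁₀(17.3/3.8) = 87 − 13.17 = 73.83 dB(A).
Σ 10^(L/10) = 2.230e+08 → L_total = 10·log₁₀(2.230e+08) = 83.48 dB(A).

83.5 dB(A)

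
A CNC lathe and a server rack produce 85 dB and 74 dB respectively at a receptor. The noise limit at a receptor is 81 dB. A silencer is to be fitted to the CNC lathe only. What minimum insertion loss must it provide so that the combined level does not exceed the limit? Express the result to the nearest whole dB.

Everything except the CNC lathe sums to 10^(74/10) = 2.512e+07 in linear terms, 74.00 dB.
The limit corresponds to 10^(81/10) = 1.259e+08; subtracting the fixed part leaves 1.008e+08 for the CNC lathe, i.e. 80.03 dB.
So the CNC lathe must be reduced from 85 to 80.03 dB: IL = 4.97 dB.

5 dB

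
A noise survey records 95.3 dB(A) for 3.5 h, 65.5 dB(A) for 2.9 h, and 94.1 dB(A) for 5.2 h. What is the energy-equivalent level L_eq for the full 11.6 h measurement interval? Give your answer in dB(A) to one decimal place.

L_eq = 10·log₁₀[(1/T)·Σ tᵢ·10^(Lᵢ/10)] with T = 11.6 h.
Σ tᵢ·10^(Lᵢ/10) = 3.5·10^(95.3/10) + 2.9·10^(65.5/10) + 5.2·10^(94.1/10) = 2.524e+10.
L_eq = 10·log₁₀(2.524e+10/11.6) = 93.38 dB(A).

93.4 dB(A)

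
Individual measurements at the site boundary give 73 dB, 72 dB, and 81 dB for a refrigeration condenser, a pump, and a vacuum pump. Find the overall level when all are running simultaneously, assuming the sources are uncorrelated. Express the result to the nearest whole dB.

For uncorrelated sources the intensities add, so convert each level to linear form, sum, and take 10·log₁₀ of the total.
Σ 10^(L/10) = 10^(73/10) + 10^(72/10) + 10^(81/10) = 1.617e+08.
L_total = 10·log₁₀(1.617e+08) = 82.09 dB.

82 dB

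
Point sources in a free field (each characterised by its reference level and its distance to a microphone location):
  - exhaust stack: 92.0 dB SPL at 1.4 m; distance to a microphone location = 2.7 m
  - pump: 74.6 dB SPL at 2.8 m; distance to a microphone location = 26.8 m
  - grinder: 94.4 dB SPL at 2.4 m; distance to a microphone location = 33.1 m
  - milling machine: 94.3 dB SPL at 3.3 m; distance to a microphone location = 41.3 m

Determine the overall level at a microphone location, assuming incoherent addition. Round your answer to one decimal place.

Propagate each source to the receiver with L = L_ref − 20·log₁₀(r/r_ref), then add intensities.
exhaust stack: 92.0 − 20·log₁₀(2.7/1.4) = 92.0 − 5.70 = 86.30 dB SPL.
pump: 74.6 − 20·log₁₀(26.8/2.8) = 74.6 − 19.62 = 54.98 dB SPL.
grinder: 94.4 − 20·log₁₀(33.1/2.4) = 94.4 − 22.79 = 71.61 dB SPL.
milling machine: 94.3 − 20·log₁₀(41.3/3.3) = 94.3 − 21.95 = 72.35 dB SPL.
Σ 10^(L/10) = 4.581e+08 → L_total = 10·log₁₀(4.581e+08) = 86.61 dB SPL.

86.6 dB SPL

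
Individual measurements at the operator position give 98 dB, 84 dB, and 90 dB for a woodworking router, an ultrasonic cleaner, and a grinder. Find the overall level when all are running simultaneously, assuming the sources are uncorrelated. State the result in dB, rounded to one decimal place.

98.8 dB

Incoherent sources combine by intensity addition: L_total = 10·log₁₀(Σ 10^(L_i/10)).
Σ 10^(L/10) = 10^(98/10) + 10^(84/10) + 10^(90/10) = 7.561e+09.
L_total = 10·log₁₀(7.561e+09) = 98.79 dB.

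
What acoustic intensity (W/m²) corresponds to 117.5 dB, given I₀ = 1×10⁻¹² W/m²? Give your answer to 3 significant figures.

I = I₀·10^(L/10) = 10⁻¹² × 10^(117.5/10) = 10^(-0.250).

0.562 W/m²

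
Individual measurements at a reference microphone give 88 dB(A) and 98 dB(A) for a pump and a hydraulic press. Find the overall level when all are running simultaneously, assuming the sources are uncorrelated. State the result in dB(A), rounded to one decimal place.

For uncorrelated sources the intensities add, so convert each level to linear form, sum, and take 10·log₁₀ of the total.
Σ 10^(L/10) = 10^(88/10) + 10^(98/10) = 6.941e+09.
L_total = 10·log₁₀(6.941e+09) = 98.41 dB(A).

98.4 dB(A)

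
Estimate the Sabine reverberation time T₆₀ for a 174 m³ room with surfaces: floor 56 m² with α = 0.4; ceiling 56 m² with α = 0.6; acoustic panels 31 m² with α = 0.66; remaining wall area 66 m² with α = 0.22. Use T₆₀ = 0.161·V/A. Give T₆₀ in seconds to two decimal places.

Summing Sᵢαᵢ: 56·0.4 + 56·0.6 + 31·0.66 + 66·0.22 = 90.98 m².
T₆₀ = 0.161 × 174 / 90.98 = 0.308 s.

0.31 s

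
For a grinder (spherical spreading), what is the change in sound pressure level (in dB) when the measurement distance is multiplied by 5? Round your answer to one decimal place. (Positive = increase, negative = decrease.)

-14.0 dB

Point-source spreading: ΔL = −20·log₁₀(r₂/r₁).
ΔL = −20·log₁₀(5) = -13.98 dB.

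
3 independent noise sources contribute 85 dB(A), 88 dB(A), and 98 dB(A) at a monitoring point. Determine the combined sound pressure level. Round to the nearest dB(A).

Incoherent sources combine by intensity addition: L_total = 10·log₁₀(Σ 10^(L_i/10)).
Σ 10^(L/10) = 10^(85/10) + 10^(88/10) + 10^(98/10) = 7.257e+09.
L_total = 10·log₁₀(7.257e+09) = 98.61 dB(A).

99 dB(A)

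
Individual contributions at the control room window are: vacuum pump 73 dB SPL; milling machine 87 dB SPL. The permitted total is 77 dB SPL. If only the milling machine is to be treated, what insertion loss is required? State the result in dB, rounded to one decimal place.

Fixed contribution from the other source: Σ 10^(L/10) = 10^(73/10) = 1.995e+07 (73.00 dB SPL).
To meet 77 dB SPL overall, the treated milling machine may contribute at most 10^(77/10) − 1.995e+07 = 3.017e+07, i.e. 74.80 dB SPL.
So the milling machine must be reduced from 87 to 74.80 dB SPL: IL = 12.20 dB.

12.2 dB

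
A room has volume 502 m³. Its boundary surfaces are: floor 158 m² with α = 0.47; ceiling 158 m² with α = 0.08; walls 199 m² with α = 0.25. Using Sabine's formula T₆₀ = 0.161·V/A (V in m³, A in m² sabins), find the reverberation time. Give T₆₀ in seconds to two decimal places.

0.59 s

Summing Sᵢαᵢ: 158·0.47 + 158·0.08 + 199·0.25 = 136.65 m².
T₆₀ = 0.161·V/A = 0.161·502/136.65 = 0.591 s.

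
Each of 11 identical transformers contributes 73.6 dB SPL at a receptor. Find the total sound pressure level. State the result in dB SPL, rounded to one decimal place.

L_total = L₁ + 10·log₁₀ N for N identical incoherent sources.
L_total = 73.6 + 10·log₁₀(11) = 73.6 + 10.414 = 84.01 dB SPL.

84.0 dB SPL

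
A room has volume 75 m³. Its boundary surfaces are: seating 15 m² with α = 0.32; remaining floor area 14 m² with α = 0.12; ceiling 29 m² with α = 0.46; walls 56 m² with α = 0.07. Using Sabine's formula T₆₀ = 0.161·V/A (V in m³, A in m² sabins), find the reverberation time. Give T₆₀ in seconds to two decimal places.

Summing Sᵢαᵢ: 15·0.32 + 14·0.12 + 29·0.46 + 56·0.07 = 23.74 m².
T₆₀ = 0.161 × 75 / 23.74 = 0.509 s.

0.51 s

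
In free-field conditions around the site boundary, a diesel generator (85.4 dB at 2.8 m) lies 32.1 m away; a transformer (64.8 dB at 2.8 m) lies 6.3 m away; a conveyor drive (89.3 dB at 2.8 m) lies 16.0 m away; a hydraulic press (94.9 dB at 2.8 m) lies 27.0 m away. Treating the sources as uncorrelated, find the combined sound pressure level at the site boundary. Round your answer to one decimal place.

78.0 dB

Propagate each source to the receiver with L = L_ref − 20·log₁₀(r/r_ref), then add intensities.
diesel generator: 85.4 − 20·log₁₀(32.1/2.8) = 85.4 − 21.19 = 64.21 dB.
transformer: 64.8 − 20·log₁₀(6.3/2.8) = 64.8 − 7.04 = 57.76 dB.
conveyor drive: 89.3 − 20·log₁₀(16.0/2.8) = 89.3 − 15.14 = 74.16 dB.
hydraulic press: 94.9 − 20·log₁₀(27.0/2.8) = 94.9 − 19.68 = 75.22 dB.
Σ 10^(L/10) = 6.254e+07 → L_total = 10·log₁₀(6.254e+07) = 77.96 dB.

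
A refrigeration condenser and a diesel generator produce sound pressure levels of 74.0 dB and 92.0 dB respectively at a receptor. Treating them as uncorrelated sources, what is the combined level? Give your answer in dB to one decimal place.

92.1 dB

For uncorrelated sources the intensities add, so convert each level to linear form, sum, and take 10·log₁₀ of the total.
Σ 10^(L/10) = 10^(74.0/10) + 10^(92.0/10) = 1.610e+09.
L_total = 10·log₁₀(1.610e+09) = 92.07 dB.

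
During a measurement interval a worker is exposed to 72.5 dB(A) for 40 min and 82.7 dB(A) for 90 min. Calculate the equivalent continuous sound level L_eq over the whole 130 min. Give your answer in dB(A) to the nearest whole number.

Weight each interval's intensity by its duration and average over T = 130 min:
Σ tᵢ·10^(Lᵢ/10) = 40·10^(72.5/10) + 90·10^(82.7/10) = 1.747e+10.
L_eq = 10·log₁₀(1.747e+10/130) = 81.28 dB(A).

81 dB(A)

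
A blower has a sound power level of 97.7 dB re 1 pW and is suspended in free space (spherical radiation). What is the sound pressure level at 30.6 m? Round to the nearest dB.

57 dB

The power spreads over a sphere of area 4π·r², so L_p = L_w − 10·log₁₀(4π·r²).
4π·r² = 1.177e+04 m², 10·log₁₀ of that is 40.707 dB.
L_p = 97.7 − 40.707 = 56.99 dB.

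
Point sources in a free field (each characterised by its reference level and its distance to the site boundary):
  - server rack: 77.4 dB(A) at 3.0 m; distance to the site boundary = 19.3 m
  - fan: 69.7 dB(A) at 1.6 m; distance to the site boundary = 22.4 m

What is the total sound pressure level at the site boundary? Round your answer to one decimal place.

Apply inverse-square spreading to bring every level to the receiver, then sum 10^(L/10).
server rack: 77.4 − 20·log₁₀(19.3/3.0) = 77.4 − 16.17 = 61.23 dB(A).
fan: 69.7 − 20·log₁₀(22.4/1.6) = 69.7 − 22.92 = 46.78 dB(A).
Σ 10^(L/10) = 1.375e+06 → L_total = 10·log₁₀(1.375e+06) = 61.38 dB(A).

61.4 dB(A)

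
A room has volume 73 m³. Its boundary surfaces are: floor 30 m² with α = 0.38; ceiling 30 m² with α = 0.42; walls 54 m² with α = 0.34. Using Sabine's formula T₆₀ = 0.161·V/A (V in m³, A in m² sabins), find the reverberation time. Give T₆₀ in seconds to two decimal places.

Summing Sᵢαᵢ: 30·0.38 + 30·0.42 + 54·0.34 = 42.36 m².
T₆₀ = 0.161·V/A = 0.161·73/42.36 = 0.277 s.

0.28 s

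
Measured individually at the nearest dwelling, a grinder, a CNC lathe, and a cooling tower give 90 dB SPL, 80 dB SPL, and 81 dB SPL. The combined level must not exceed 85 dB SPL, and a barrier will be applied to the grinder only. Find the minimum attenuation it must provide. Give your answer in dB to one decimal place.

10.4 dB

The untreated sources together contribute 10^(80/10) + 10^(81/10) = 2.259e+08, i.e. 83.54 dB SPL.
The limit corresponds to 10^(85/10) = 3.162e+08; subtracting the fixed part leaves 9.034e+07 for the grinder, i.e. 79.56 dB SPL.
So the grinder must be reduced from 90 to 79.56 dB SPL: IL = 10.44 dB.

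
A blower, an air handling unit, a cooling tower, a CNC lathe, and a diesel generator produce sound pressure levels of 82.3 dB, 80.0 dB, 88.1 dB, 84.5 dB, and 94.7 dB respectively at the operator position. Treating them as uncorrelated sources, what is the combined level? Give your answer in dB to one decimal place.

96.2 dB

For uncorrelated sources the intensities add, so convert each level to linear form, sum, and take 10·log₁₀ of the total.
Σ 10^(L/10) = 10^(82.3/10) + 10^(80.0/10) + 10^(88.1/10) + 10^(84.5/10) + 10^(94.7/10) = 4.149e+09.
L_total = 10·log₁₀(4.149e+09) = 96.18 dB.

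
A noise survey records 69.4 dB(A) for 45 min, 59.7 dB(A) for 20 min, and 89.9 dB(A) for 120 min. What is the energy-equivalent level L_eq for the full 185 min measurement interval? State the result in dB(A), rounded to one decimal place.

88.0 dB(A)

L_eq = 10·log₁₀[(1/T)·Σ tᵢ·10^(Lᵢ/10)] with T = 185 min.
Σ tᵢ·10^(Lᵢ/10) = 45·10^(69.4/10) + 20·10^(59.7/10) + 120·10^(89.9/10) = 1.177e+11.
L_eq = 10·log₁₀(1.177e+11/185) = 88.04 dB(A).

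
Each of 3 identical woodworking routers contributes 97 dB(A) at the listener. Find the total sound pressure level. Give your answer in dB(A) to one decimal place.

With 3 equal, uncorrelated contributions the intensity is 3× that of one unit, giving a rise of 10·log₁₀ 3.
L_total = 97 + 10·log₁₀(3) = 97 + 4.771 = 101.77 dB(A).

101.8 dB(A)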